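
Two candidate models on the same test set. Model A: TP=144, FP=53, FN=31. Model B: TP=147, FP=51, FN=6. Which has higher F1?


Model A: P=144/197=0.731, R=144/175=0.8229, F1=2PR/(P+R)=2TP/(2TP+FP+FN)=288/372=0.7742
Model B: P=147/198=0.7424, R=147/153=0.9608, F1=2PR/(P+R)=2TP/(2TP+FP+FN)=294/351=0.8376
0.7742 < 0.8376 → Model B

Model B


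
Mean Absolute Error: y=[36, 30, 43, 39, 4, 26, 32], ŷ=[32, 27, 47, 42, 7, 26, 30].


Absolute errors: |36-32|=4, |30-27|=3, |43-47|=4, |39-42|=3, |4-7|=3, |26-26|=0, |32-30|=2
Sum = 19
MAE = 19/7 = 19/7

19/7


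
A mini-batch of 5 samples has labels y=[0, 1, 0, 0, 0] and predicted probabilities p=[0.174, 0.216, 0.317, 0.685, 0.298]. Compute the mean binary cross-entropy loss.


L[0] = -ln(1-0.174) = -ln(0.826) = 0.1912
L[1] = -ln(0.216) = 1.5325
L[2] = -ln(1-0.317) = -ln(0.683) = 0.3813
L[3] = -ln(1-0.685) = -ln(0.315) = 1.1552
L[4] = -ln(1-0.298) = -ln(0.702) = 0.3538
mean = (0.1912 + 1.5325 + 0.3813 + 1.1552 + 0.3538)/5 = 0.7228

0.7228


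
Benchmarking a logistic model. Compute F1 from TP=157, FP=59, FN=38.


Precision = 157/216 = 0.7269
Recall = 157/195 = 0.8051
F1 = 2·P·R/(P+R) = 2·TP/(2·TP+FP+FN) = 314/(314+59+38) = 314/411 = 0.764

0.764


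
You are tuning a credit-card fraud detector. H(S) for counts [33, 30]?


Probabilities: [33/63, 30/63] ≈ [0.5238, 0.4762]
H = -((33/63)·log₂(33/63) + (30/63)·log₂(30/63))
  = 0.9984 bits

0.9984 bits


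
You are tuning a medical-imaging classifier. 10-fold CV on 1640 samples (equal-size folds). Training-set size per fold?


Fold size = 1640/10 = 164
Training per fold = 1640 - 164 = 1476

1476


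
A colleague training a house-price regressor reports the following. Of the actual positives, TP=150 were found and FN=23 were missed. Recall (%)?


Recall = TP/(TP+FN)
= 150/(150+23)
= 150/173 = 86.71%

86.71%


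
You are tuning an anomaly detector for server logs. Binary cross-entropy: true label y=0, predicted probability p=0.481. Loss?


BCE = -[y·ln(p) + (1-y)·ln(1-p)]
= -0 - 1·ln(1-0.481)
= -ln(0.519) = 0.6559

0.6559


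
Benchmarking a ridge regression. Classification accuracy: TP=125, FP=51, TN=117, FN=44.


Accuracy = (TP+TN)/(TP+TN+FP+FN)
= (125+117)/(337)
= 242/337 = 71.81%

71.81%


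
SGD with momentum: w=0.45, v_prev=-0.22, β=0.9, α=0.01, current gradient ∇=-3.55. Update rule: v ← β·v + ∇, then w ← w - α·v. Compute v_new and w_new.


v_new = 0.9·-0.22 - 3.55 = -0.198 - 3.55 = -3.748
w_new = 0.45 - 0.01·-3.748 = 0.45 + 0.03748 = 0.48748

v_new=-3.748, w_new=0.48748


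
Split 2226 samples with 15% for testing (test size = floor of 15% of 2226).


Test = ⌊2226·15/100⌋ = 333
Train = 2226 - 333 = 1893

Train: 1893, Test: 333


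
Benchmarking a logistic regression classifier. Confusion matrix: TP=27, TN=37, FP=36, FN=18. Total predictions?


Total = TP + TN + FP + FN
= 27 + 37 + 36 + 18
= 118
(Predicted positive: 63, predicted negative: 55)

118


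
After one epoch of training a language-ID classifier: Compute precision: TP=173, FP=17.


Precision = TP/(TP+FP)
= 173/(173+17)
= 173/190 = 91.05%

91.05%


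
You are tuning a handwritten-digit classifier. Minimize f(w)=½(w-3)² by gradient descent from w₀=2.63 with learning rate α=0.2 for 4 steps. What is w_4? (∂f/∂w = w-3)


step 1: grad = 2.63-3 = -0.37; w = 2.63 - 0.2·(-0.37) = 2.704
step 2: grad = 2.704-3 = -0.296; w = 2.704 - 0.2·(-0.296) = 2.7632
step 3: grad = 2.7632-3 = -0.2368; w = 2.7632 - 0.2·(-0.2368) = 2.81056
step 4: grad = 2.81056-3 = -0.18944; w = 2.81056 - 0.2·(-0.18944) = 2.848448

2.848448


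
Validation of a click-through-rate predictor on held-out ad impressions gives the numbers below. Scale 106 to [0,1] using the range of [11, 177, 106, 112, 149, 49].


min=11, max=177
(106-11)/(177-11) = 95/166 = 0.5723

0.5723


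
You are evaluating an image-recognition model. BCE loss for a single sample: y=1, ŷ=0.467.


BCE = -[y·ln(p) + (1-y)·ln(1-p)]
= -1·ln(0.467) - 0
= -ln(0.467) = 0.7614

0.7614


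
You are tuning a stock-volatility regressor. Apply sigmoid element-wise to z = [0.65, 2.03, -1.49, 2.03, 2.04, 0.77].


σ(0.65) = 1/(1+e^-0.65) = 0.657
σ(2.03) = 1/(1+e^-2.03) = 0.8839
σ(-1.49) = 1/(1+e^1.49) = 0.1839
σ(2.03) = 1/(1+e^-2.03) = 0.8839
σ(2.04) = 1/(1+e^-2.04) = 0.8849
σ(0.77) = 1/(1+e^-0.77) = 0.6835
result = [0.657, 0.8839, 0.1839, 0.8839, 0.8849, 0.6835]

[0.657, 0.8839, 0.1839, 0.8839, 0.8849, 0.6835]


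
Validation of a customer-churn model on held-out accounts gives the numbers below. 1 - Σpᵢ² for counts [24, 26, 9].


Probabilities: [24/59, 26/59, 9/59] ≈ [0.4068, 0.4407, 0.1525]
Σpᵢ² = (576 + 676 + 81)/59² = 1333/3481
Gini = 1 - Σpᵢ² = 1 - 1333/3481 = 0.6171

0.6171


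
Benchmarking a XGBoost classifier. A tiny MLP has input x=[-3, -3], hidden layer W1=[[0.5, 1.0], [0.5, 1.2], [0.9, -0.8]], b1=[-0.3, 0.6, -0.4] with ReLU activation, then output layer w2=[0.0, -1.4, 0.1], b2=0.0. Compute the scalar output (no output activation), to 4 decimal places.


z1[0] = (0.5)·(-3) + (1.0)·(-3) - 0.3 = -4.8
z1[1] = (0.5)·(-3) + (1.2)·(-3) + 0.6 = -4.5
z1[2] = (0.9)·(-3) + (-0.8)·(-3) - 0.4 = -0.7
h = ReLU(z1) = [0.0, 0.0, 0.0]
output = (0.0)·(0.0) + (-1.4)·(0.0) + (0.1)·(0.0) + 0.0 = 0.0

0.0


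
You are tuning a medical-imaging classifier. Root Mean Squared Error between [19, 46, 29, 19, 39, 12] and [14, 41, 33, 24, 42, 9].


MSE = 109/6 = 18.1667
RMSE = √(109/6) = 4.2622

4.2622


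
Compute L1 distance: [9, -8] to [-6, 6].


d = |9+ 6| + |-8-6|
  = 15 + 14
  = 29

29


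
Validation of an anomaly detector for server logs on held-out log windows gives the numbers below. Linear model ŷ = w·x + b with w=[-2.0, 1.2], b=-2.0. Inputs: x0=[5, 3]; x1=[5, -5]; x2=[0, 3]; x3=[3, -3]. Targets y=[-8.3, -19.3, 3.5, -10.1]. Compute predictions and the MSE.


ŷ0 = (-2.0)·(5) + (1.2)·(3) - 2.0 = -8.4
ŷ1 = (-2.0)·(5) + (1.2)·(-5) - 2.0 = -18.0
ŷ2 = (-2.0)·(0) + (1.2)·(3) - 2.0 = 1.6
ŷ3 = (-2.0)·(3) + (1.2)·(-3) - 2.0 = -11.6
errors² = [0.01, 1.69, 3.61, 2.25]
MSE = 7.5600/4 = 1.89

1.89


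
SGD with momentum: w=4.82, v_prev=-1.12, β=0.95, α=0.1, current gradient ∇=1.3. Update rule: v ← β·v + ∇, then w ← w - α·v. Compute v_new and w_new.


v_new = 0.95·-1.12 + 1.3 = -1.064 + 1.3 = 0.236
w_new = 4.82 - 0.1·0.236 = 4.82 - 0.0236 = 4.7964

v_new=0.236, w_new=4.7964


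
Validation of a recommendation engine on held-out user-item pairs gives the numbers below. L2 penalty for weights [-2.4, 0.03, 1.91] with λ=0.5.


‖w‖₂² = (-2.4)² + (0.03)² + (1.91)²
     = 5.76 + 0.0009 + 3.6481
     = 9.409
λ·‖w‖₂² = 0.5·9.409 = 4.7045

4.7045


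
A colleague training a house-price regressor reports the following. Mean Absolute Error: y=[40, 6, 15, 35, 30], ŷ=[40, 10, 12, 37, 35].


Absolute errors: |40-40|=0, |6-10|=4, |15-12|=3, |35-37|=2, |30-35|=5
Sum = 14
MAE = 14/5 = 14/5

14/5


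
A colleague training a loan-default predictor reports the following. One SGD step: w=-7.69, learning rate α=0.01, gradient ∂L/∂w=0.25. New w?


w_new = w - α·∇
= -7.69 - 0.01·0.25
= -7.69 - 0.0025
= -7.6925

-7.6925


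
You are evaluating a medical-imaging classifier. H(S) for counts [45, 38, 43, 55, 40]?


Probabilities: [45/221, 38/221, 43/221, 55/221, 40/221] ≈ [0.2036, 0.1719, 0.1946, 0.2489, 0.181]
H = -((45/221)·log₂(45/221) + (38/221)·log₂(38/221) + (43/221)·log₂(43/221) + (55/221)·log₂(55/221) + (40/221)·log₂(40/221))
  = 2.3095 bits

2.3095 bits


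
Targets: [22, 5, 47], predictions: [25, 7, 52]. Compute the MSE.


Squared errors: (22-25)²=9, (5-7)²=4, (47-52)²=25
Sum = 38
MSE = 38/3 = 38/3

38/3


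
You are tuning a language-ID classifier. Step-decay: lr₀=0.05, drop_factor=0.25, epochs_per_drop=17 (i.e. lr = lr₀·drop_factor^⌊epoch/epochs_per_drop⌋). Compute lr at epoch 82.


n_drops = ⌊82/17⌋ = 4
lr = 0.05·0.25^4 = 0.05·0.00390625 = 0.0001953125

0.0001953125


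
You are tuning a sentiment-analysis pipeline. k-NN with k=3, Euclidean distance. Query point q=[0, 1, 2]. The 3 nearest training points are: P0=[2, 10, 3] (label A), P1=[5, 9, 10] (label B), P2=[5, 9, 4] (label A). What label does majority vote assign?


d(q,P0) = 9.2736  (label A)
d(q,P1) = 12.3693  (label B)
d(q,P2) = 9.6437  (label A)
Votes: A=2, B=1
Majority → A

A


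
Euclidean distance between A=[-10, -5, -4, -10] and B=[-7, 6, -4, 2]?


d = √((-10+ 7)² + (-5-6)² + (-4+ 4)² + (-10-2)²)
  = √(9 + 121 + 0 + 144)
  = √274 = 16.5529

16.5529


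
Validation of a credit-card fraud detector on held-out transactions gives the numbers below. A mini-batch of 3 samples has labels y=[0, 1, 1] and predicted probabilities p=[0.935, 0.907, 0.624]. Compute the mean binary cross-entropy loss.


L[0] = -ln(1-0.935) = -ln(0.065) = 2.7334
L[1] = -ln(0.907) = 0.0976
L[2] = -ln(0.624) = 0.4716
mean = (2.7334 + 0.0976 + 0.4716)/3 = 1.1009

1.1009


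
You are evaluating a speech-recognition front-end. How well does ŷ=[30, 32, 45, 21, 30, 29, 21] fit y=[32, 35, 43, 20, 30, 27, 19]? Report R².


ȳ = 29.4286
SS_res = Σ(y-ŷ)² = 26
SS_tot = Σ(y-ȳ)² = 425.71
R² = 1 - SS_res/SS_tot = 1 - 0.0611 = 0.9389

0.9389


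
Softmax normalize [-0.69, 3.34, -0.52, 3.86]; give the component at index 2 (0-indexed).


Exponentials: e^-0.69=0.5016, e^3.34=28.2191, e^-0.52=0.5945, e^3.86=47.4654
Sum = 76.7806
Softmax = [0.0065, 0.3675, 0.0077, 0.6182]
p[2] = 0.5945/76.7806 = 0.0077

0.0077


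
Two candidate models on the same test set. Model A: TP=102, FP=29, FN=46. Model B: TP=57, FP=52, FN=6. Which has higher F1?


Model A: P=102/131=0.7786, R=102/148=0.6892, F1=2PR/(P+R)=2TP/(2TP+FP+FN)=204/279=0.7312
Model B: P=57/109=0.5229, R=57/63=0.9048, F1=2PR/(P+R)=2TP/(2TP+FP+FN)=114/172=0.6628
0.7312 > 0.6628 → Model A

Model A


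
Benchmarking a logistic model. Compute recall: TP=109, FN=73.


Recall = TP/(TP+FN)
= 109/(109+73)
= 109/182 = 59.89%

59.89%


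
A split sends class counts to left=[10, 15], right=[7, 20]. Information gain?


Parent = [17, 35], H_parent = 0.9118
H_left = 0.971 (n=25), H_right = 0.8256 (n=27)
H_children = (25/52)·0.971 + (27/52)·0.8256 = 0.8955
IG = 0.9118 - 0.8955 = 0.0163

0.0163


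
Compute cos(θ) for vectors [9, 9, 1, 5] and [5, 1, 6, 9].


A·B = 9·5 + 9·1 + 1·6 + 5·9 = 105
‖A‖ = √188 = 13.7113, ‖B‖ = √143 = 11.9583
cos = 105/(√188·√143) = 105/√26884 = 0.6404

0.6404


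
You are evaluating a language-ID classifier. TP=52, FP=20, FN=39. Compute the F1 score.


Precision = 52/72 = 0.7222
Recall = 52/91 = 0.5714
F1 = 2·P·R/(P+R) = 2·TP/(2·TP+FP+FN) = 104/(104+20+39) = 104/163 = 0.638

0.638


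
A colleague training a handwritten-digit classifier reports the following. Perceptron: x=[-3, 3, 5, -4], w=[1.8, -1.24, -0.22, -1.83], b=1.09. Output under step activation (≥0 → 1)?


z = (-3)·(1.8) + (3)·(-1.24) + (5)·(-0.22) + (-4)·(-1.83) + 1.09
  = -1.81
step(z) = 0 (z<0)

0


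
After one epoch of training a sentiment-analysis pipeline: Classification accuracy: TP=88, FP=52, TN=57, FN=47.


Accuracy = (TP+TN)/(TP+TN+FP+FN)
= (88+57)/(244)
= 145/244 = 59.43%

59.43%


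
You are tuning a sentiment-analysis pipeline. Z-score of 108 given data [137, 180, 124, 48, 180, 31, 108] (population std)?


μ = 115.4286, σ = 54.2583
z = (108 - 115.4286)/54.2583 = -0.1369

-0.1369


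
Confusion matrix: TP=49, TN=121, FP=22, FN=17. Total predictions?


Total = TP + TN + FP + FN
= 49 + 121 + 22 + 17
= 209
(Predicted positive: 71, predicted negative: 138)

209


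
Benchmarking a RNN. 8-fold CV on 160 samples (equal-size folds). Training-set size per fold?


Fold size = 160/8 = 20
Training per fold = 160 - 20 = 140

140


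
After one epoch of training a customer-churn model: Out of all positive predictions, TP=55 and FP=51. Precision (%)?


Precision = TP/(TP+FP)
= 55/(55+51)
= 55/106 = 51.89%

51.89%


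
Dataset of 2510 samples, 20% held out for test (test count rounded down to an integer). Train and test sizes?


Test = ⌊2510·20/100⌋ = 502
Train = 2510 - 502 = 2008

Train: 2008, Test: 502


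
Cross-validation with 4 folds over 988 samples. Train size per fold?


Fold size = 988/4 = 247
Training per fold = 988 - 247 = 741

741


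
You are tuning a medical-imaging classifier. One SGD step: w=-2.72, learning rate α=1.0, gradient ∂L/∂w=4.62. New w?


w_new = w - α·∇
= -2.72 - 1.0·4.62
= -2.72 - 4.62
= -7.34

-7.34


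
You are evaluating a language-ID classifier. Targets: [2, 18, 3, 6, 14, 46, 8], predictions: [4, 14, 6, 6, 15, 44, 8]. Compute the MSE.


Squared errors: (2-4)²=4, (18-14)²=16, (3-6)²=9, (6-6)²=0, (14-15)²=1, (46-44)²=4, (8-8)²=0
Sum = 34
MSE = 34/7 = 34/7

34/7


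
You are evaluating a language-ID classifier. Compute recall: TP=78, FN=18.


Recall = TP/(TP+FN)
= 78/(78+18)
= 78/96 = 81.25%

81.25%


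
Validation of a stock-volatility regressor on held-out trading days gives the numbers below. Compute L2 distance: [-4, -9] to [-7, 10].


d = √((-4+ 7)² + (-9-10)²)
  = √(9 + 361)
  = √370 = 19.2354

19.2354


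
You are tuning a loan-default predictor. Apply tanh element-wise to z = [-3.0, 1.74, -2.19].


tanh(-3.0) = -0.9951
tanh(1.74) = 0.9402
tanh(-2.19) = -0.9753
result = [-0.9951, 0.9402, -0.9753]

[-0.9951, 0.9402, -0.9753]


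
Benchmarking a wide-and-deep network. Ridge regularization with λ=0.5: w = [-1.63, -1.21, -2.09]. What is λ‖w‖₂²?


‖w‖₂² = (-1.63)² + (-1.21)² + (-2.09)²
     = 2.6569 + 1.4641 + 4.3681
     = 8.4891
λ·‖w‖₂² = 0.5·8.4891 = 4.24455

4.24455


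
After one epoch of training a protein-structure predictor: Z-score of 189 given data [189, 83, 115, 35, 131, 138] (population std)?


μ = 115.1667, σ = 47.7578
z = (189 - 115.1667)/47.7578 = 1.546

1.546


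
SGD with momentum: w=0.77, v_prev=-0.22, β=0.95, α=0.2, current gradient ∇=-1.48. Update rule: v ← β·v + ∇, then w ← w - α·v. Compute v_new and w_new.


v_new = 0.95·-0.22 - 1.48 = -0.209 - 1.48 = -1.689
w_new = 0.77 - 0.2·-1.689 = 0.77 + 0.3378 = 1.1078

v_new=-1.689, w_new=1.1078


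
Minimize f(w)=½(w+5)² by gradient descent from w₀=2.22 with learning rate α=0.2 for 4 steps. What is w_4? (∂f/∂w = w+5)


step 1: grad = 2.22+5 = 7.22; w = 2.22 - 0.2·(7.22) = 0.776
step 2: grad = 0.776+5 = 5.776; w = 0.776 - 0.2·(5.776) = -0.3792
step 3: grad = -0.3792+5 = 4.6208; w = -0.3792 - 0.2·(4.6208) = -1.30336
step 4: grad = -1.30336+5 = 3.69664; w = -1.30336 - 0.2·(3.69664) = -2.042688

-2.042688


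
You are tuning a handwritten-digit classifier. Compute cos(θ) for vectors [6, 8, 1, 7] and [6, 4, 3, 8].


A·B = 6·6 + 8·4 + 1·3 + 7·8 = 127
‖A‖ = √150 = 12.2474, ‖B‖ = √125 = 11.1803
cos = 127/(√150·√125) = 127/√18750 = 0.9275

0.9275


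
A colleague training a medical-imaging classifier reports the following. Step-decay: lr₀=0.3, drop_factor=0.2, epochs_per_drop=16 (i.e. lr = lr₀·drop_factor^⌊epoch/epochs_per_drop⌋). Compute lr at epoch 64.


n_drops = ⌊64/16⌋ = 4
lr = 0.3·0.2^4 = 0.3·0.0016 = 0.00048

0.00048


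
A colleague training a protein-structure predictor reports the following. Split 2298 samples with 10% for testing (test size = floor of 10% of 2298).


Test = ⌊2298·10/100⌋ = 229
Train = 2298 - 229 = 2069

Train: 2069, Test: 229


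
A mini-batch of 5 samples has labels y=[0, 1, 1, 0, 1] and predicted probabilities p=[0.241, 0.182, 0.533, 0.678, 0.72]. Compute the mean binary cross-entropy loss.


L[0] = -ln(1-0.241) = -ln(0.759) = 0.2758
L[1] = -ln(0.182) = 1.7037
L[2] = -ln(0.533) = 0.6292
L[3] = -ln(1-0.678) = -ln(0.322) = 1.1332
L[4] = -ln(0.72) = 0.3285
mean = (0.2758 + 1.7037 + 0.6292 + 1.1332 + 0.3285)/5 = 0.8141

0.8141


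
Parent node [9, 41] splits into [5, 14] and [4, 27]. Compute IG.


Parent = [9, 41], H_parent = 0.6801
H_left = 0.8315 (n=19), H_right = 0.5548 (n=31)
H_children = (19/50)·0.8315 + (31/50)·0.5548 = 0.6599
IG = 0.6801 - 0.6599 = 0.0202

0.0202


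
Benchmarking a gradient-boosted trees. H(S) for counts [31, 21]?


Probabilities: [31/52, 21/52] ≈ [0.5962, 0.4038]
H = -((31/52)·log₂(31/52) + (21/52)·log₂(21/52))
  = 0.9732 bits

0.9732 bits


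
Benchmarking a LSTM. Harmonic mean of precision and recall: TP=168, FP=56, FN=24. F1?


Precision = 168/224 = 0.75
Recall = 168/192 = 0.875
F1 = 2·P·R/(P+R) = 2·TP/(2·TP+FP+FN) = 336/(336+56+24) = 336/416 = 0.8077

0.8077


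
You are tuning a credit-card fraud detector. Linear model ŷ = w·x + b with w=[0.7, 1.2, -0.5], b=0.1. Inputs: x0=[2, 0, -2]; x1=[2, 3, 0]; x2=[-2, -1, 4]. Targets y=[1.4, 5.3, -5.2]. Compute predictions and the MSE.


ŷ0 = (0.7)·(2) + (1.2)·(0) + (-0.5)·(-2) + 0.1 = 2.5
ŷ1 = (0.7)·(2) + (1.2)·(3) + (-0.5)·(0) + 0.1 = 5.1
ŷ2 = (0.7)·(-2) + (1.2)·(-1) + (-0.5)·(4) + 0.1 = -4.5
errors² = [1.21, 0.04, 0.49]
MSE = 1.7400/3 = 0.58

0.58


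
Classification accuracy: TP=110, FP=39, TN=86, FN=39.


Accuracy = (TP+TN)/(TP+TN+FP+FN)
= (110+86)/(274)
= 196/274 = 71.53%

71.53%


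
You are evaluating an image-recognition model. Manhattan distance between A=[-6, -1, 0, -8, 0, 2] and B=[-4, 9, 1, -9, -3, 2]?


d = |-6+ 4| + |-1-9| + |0-1| + |-8+ 9| + |0+ 3| + |2-2|
  = 2 + 10 + 1 + 1 + 3 + 0
  = 17

17


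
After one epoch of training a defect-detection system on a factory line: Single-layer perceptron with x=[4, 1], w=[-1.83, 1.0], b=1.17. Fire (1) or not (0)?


z = (4)·(-1.83) + (1)·(1.0) + 1.17
  = -5.15
step(z) = 0 (z<0)

0


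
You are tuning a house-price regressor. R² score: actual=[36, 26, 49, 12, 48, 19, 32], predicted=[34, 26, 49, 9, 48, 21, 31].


ȳ = 31.7143
SS_res = Σ(y-ŷ)² = 18
SS_tot = Σ(y-ȳ)² = 1165.43
R² = 1 - SS_res/SS_tot = 1 - 0.0154 = 0.9846

0.9846


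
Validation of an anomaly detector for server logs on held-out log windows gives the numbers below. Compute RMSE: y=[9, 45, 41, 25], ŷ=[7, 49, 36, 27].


MSE = 49/4 = 12.25
RMSE = √(49/4) = 3.5

3.5


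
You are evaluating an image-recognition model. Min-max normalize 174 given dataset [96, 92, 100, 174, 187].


min=92, max=187
(174-92)/(187-92) = 82/95 = 0.8632

0.8632


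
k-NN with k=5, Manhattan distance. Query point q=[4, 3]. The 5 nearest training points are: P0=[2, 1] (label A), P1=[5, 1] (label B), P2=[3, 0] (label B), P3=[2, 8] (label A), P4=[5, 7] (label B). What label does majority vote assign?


d(q,P0) = 4  (label A)
d(q,P1) = 3  (label B)
d(q,P2) = 4  (label B)
d(q,P3) = 7  (label A)
d(q,P4) = 5  (label B)
Votes: A=2, B=3
Majority → B

B


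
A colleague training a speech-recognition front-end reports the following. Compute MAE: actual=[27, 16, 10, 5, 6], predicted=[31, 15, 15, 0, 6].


Absolute errors: |27-31|=4, |16-15|=1, |10-15|=5, |5-0|=5, |6-6|=0
Sum = 15
MAE = 15/5 = 3

3


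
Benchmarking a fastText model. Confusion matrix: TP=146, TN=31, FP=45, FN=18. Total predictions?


Total = TP + TN + FP + FN
= 146 + 31 + 45 + 18
= 240
(Predicted positive: 191, predicted negative: 49)

240


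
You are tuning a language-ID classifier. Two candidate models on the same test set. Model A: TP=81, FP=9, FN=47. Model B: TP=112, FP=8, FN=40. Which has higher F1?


Model A: P=81/90=0.9, R=81/128=0.6328, F1=2PR/(P+R)=2TP/(2TP+FP+FN)=162/218=0.7431
Model B: P=112/120=0.9333, R=112/152=0.7368, F1=2PR/(P+R)=2TP/(2TP+FP+FN)=224/272=0.8235
0.7431 < 0.8235 → Model B

Model B


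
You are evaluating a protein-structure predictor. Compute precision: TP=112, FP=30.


Precision = TP/(TP+FP)
= 112/(112+30)
= 112/142 = 78.87%

78.87%


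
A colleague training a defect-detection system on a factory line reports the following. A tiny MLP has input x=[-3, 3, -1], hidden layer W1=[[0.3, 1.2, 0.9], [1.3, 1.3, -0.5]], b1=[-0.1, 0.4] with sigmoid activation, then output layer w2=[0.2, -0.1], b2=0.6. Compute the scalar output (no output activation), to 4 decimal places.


z1[0] = (0.3)·(-3) + (1.2)·(3) + (0.9)·(-1) - 0.1 = 1.7
z1[1] = (1.3)·(-3) + (1.3)·(3) + (-0.5)·(-1) + 0.4 = 0.9
h = sigmoid(z1) = [0.8455, 0.7109]
output = (0.2)·(0.8455) + (-0.1)·(0.7109) + 0.6 = 0.698

0.698


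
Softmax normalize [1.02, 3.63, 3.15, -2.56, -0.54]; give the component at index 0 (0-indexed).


Exponentials: e^1.02=2.7732, e^3.63=37.7128, e^3.15=23.3361, e^-2.56=0.0773, e^-0.54=0.5827
Sum = 64.4821
Softmax = [0.043, 0.5849, 0.3619, 0.0012, 0.009]
p[0] = 2.7732/64.4821 = 0.043

0.043


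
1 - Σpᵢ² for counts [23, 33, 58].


Probabilities: [23/114, 33/114, 58/114] ≈ [0.2018, 0.2895, 0.5088]
Σpᵢ² = (529 + 1089 + 3364)/114² = 4982/12996
Gini = 1 - Σpᵢ² = 1 - 4982/12996 = 0.6167

0.6167


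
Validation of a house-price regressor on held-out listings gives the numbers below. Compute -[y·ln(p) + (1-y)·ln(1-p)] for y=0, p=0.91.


BCE = -[y·ln(p) + (1-y)·ln(1-p)]
= -0 - 1·ln(1-0.91)
= -ln(0.09) = 2.4079

2.4079


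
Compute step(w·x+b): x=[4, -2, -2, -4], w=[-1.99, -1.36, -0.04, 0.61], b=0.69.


z = (4)·(-1.99) + (-2)·(-1.36) + (-2)·(-0.04) + (-4)·(0.61) + 0.69
  = -6.91
step(z) = 0 (z<0)

0


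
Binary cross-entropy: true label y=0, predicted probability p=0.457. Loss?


BCE = -[y·ln(p) + (1-y)·ln(1-p)]
= -0 - 1·ln(1-0.457)
= -ln(0.543) = 0.6106

0.6106


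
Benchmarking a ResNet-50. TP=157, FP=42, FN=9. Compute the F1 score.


Precision = 157/199 = 0.7889
Recall = 157/166 = 0.9458
F1 = 2·P·R/(P+R) = 2·TP/(2·TP+FP+FN) = 314/(314+42+9) = 314/365 = 0.8603

0.8603


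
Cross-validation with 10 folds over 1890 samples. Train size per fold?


Fold size = 1890/10 = 189
Training per fold = 1890 - 189 = 1701

1701


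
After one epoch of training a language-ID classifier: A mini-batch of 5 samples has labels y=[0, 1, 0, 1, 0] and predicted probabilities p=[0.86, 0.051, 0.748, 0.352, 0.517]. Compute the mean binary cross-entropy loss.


L[0] = -ln(1-0.86) = -ln(0.14) = 1.9661
L[1] = -ln(0.051) = 2.9759
L[2] = -ln(1-0.748) = -ln(0.252) = 1.3783
L[3] = -ln(0.352) = 1.0441
L[4] = -ln(1-0.517) = -ln(0.483) = 0.7277
mean = (1.9661 + 2.9759 + 1.3783 + 1.0441 + 0.7277)/5 = 1.6184

1.6184


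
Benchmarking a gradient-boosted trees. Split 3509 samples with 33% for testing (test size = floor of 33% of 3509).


Test = ⌊3509·33/100⌋ = 1157
Train = 3509 - 1157 = 2352

Train: 2352, Test: 1157


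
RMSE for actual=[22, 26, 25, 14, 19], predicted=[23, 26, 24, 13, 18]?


MSE = 4/5 = 0.8
RMSE = √(4/5) = 0.8944

0.8944


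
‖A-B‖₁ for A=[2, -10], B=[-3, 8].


d = |2+ 3| + |-10-8|
  = 5 + 18
  = 23

23


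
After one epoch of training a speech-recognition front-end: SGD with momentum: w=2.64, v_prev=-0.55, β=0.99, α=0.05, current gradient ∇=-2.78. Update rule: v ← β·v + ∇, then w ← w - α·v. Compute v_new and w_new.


v_new = 0.99·-0.55 - 2.78 = -0.5445 - 2.78 = -3.3245
w_new = 2.64 - 0.05·-3.3245 = 2.64 + 0.166225 = 2.806225

v_new=-3.3245, w_new=2.806225


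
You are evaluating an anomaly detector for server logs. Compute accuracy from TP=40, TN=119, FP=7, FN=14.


Accuracy = (TP+TN)/(TP+TN+FP+FN)
= (40+119)/(180)
= 159/180 = 88.33%

88.33%


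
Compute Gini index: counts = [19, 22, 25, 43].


Probabilities: [19/109, 22/109, 25/109, 43/109] ≈ [0.1743, 0.2018, 0.2294, 0.3945]
Σpᵢ² = (361 + 484 + 625 + 1849)/109² = 3319/11881
Gini = 1 - Σpᵢ² = 1 - 3319/11881 = 0.7206

0.7206


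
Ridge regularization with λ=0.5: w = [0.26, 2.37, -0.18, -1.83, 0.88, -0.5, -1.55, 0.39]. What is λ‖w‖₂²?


‖w‖₂² = (0.26)² + (2.37)² + (-0.18)² + (-1.83)² + (0.88)² + (-0.5)² + (-1.55)² + (0.39)²
     = 0.0676 + 5.6169 + 0.0324 + 3.3489 + 0.7744 + 0.25 + 2.4025 + 0.1521
     = 12.6448
λ·‖w‖₂² = 0.5·12.6448 = 6.3224

6.3224


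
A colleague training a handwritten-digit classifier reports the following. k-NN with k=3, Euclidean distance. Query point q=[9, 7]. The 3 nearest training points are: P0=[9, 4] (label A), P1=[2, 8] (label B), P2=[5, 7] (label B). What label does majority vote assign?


d(q,P0) = 3.0  (label A)
d(q,P1) = 7.0711  (label B)
d(q,P2) = 4.0  (label B)
Votes: A=1, B=2
Majority → B

B


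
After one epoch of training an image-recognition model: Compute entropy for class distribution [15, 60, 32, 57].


Probabilities: [15/164, 60/164, 32/164, 57/164] ≈ [0.0915, 0.3659, 0.1951, 0.3476]
H = -((15/164)·log₂(15/164) + (60/164)·log₂(60/164) + (32/164)·log₂(32/164) + (57/164)·log₂(57/164))
  = 1.8363 bits

1.8363 bits


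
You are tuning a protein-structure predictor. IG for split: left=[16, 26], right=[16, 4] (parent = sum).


Parent = [32, 30], H_parent = 0.9992
H_left = 0.9587 (n=42), H_right = 0.7219 (n=20)
H_children = (42/62)·0.9587 + (20/62)·0.7219 = 0.8823
IG = 0.9992 - 0.8823 = 0.1169

0.1169


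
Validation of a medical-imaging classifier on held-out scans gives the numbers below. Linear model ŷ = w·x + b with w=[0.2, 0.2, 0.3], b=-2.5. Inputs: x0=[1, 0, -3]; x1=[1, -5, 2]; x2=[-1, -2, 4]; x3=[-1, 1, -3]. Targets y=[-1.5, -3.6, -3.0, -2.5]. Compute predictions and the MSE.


ŷ0 = (0.2)·(1) + (0.2)·(0) + (0.3)·(-3) - 2.5 = -3.2
ŷ1 = (0.2)·(1) + (0.2)·(-5) + (0.3)·(2) - 2.5 = -2.7
ŷ2 = (0.2)·(-1) + (0.2)·(-2) + (0.3)·(4) - 2.5 = -1.9
ŷ3 = (0.2)·(-1) + (0.2)·(1) + (0.3)·(-3) - 2.5 = -3.4
errors² = [2.89, 0.81, 1.21, 0.81]
MSE = 5.7200/4 = 1.43

1.43


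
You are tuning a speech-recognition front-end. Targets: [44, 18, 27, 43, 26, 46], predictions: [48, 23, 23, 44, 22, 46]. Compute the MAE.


Absolute errors: |44-48|=4, |18-23|=5, |27-23|=4, |43-44|=1, |26-22|=4, |46-46|=0
Sum = 18
MAE = 18/6 = 3

3


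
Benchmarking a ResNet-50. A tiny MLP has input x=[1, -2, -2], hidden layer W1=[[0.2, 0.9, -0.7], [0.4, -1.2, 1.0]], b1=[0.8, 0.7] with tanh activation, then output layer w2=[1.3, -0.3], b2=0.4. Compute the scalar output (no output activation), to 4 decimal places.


z1[0] = (0.2)·(1) + (0.9)·(-2) + (-0.7)·(-2) + 0.8 = 0.6
z1[1] = (0.4)·(1) + (-1.2)·(-2) + (1.0)·(-2) + 0.7 = 1.5
h = tanh(z1) = [0.537, 0.9051]
output = (1.3)·(0.537) + (-0.3)·(0.9051) + 0.4 = 0.8266

0.8266


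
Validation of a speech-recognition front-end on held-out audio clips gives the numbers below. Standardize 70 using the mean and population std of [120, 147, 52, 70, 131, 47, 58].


μ = 89.2857, σ = 38.8098
z = (70 - 89.2857)/38.8098 = -0.4969

-0.4969


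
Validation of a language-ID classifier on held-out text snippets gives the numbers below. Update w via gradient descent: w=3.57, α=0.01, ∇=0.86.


w_new = w - α·∇
= 3.57 - 0.01·0.86
= 3.57 - 0.0086
= 3.5614

3.5614


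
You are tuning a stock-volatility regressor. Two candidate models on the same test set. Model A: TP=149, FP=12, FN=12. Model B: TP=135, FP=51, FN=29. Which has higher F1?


Model A: P=149/161=0.9255, R=149/161=0.9255, F1=2PR/(P+R)=2TP/(2TP+FP+FN)=298/322=0.9255
Model B: P=135/186=0.7258, R=135/164=0.8232, F1=2PR/(P+R)=2TP/(2TP+FP+FN)=270/350=0.7714
0.9255 > 0.7714 → Model A

Model A


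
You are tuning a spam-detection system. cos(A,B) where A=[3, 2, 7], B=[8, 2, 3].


A·B = 3·8 + 2·2 + 7·3 = 49
‖A‖ = √62 = 7.874, ‖B‖ = √77 = 8.775
cos = 49/(√62·√77) = 49/√4774 = 0.7092

0.7092


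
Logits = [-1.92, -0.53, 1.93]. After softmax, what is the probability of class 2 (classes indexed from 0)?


Exponentials: e^-1.92=0.1466, e^-0.53=0.5886, e^1.93=6.8895
Sum = 7.6247
Softmax = [0.0192, 0.0772, 0.9036]
p[2] = 6.8895/7.6247 = 0.9036

0.9036


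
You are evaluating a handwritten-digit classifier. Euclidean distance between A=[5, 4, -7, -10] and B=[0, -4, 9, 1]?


d = √((5-0)² + (4+ 4)² + (-7-9)² + (-10-1)²)
  = √(25 + 64 + 256 + 121)
  = √466 = 21.587

21.587


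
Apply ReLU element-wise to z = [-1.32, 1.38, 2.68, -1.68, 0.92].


ReLU(-1.32) = max(0, -1.32) = 0.0
ReLU(1.38) = max(0, 1.38) = 1.38
ReLU(2.68) = max(0, 2.68) = 2.68
ReLU(-1.68) = max(0, -1.68) = 0.0
ReLU(0.92) = max(0, 0.92) = 0.92
result = [0.0, 1.38, 2.68, 0.0, 0.92]

[0.0, 1.38, 2.68, 0.0, 0.92]


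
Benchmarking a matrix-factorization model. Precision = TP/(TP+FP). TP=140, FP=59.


Precision = TP/(TP+FP)
= 140/(140+59)
= 140/199 = 70.35%

70.35%


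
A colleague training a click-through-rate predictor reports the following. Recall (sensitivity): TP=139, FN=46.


Recall = TP/(TP+FN)
= 139/(139+46)
= 139/185 = 75.14%

75.14%


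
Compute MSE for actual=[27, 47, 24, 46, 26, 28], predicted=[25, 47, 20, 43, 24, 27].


Squared errors: (27-25)²=4, (47-47)²=0, (24-20)²=16, (46-43)²=9, (26-24)²=4, (28-27)²=1
Sum = 34
MSE = 34/6 = 17/3

17/3


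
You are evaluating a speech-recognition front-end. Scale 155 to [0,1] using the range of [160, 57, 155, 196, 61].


min=57, max=196
(155-57)/(196-57) = 98/139 = 0.705

0.705


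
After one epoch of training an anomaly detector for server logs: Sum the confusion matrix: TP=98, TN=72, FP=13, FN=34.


Total = TP + TN + FP + FN
= 98 + 72 + 13 + 34
= 217
(Predicted positive: 111, predicted negative: 106)

217


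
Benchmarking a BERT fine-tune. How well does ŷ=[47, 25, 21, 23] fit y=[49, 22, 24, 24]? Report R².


ȳ = 29.75
SS_res = Σ(y-ŷ)² = 23
SS_tot = Σ(y-ȳ)² = 496.75
R² = 1 - SS_res/SS_tot = 1 - 0.0463 = 0.9537

0.9537


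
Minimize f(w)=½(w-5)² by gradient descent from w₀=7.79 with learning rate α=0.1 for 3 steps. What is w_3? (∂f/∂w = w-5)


step 1: grad = 7.79-5 = 2.79; w = 7.79 - 0.1·(2.79) = 7.511
step 2: grad = 7.511-5 = 2.511; w = 7.511 - 0.1·(2.511) = 7.2599
step 3: grad = 7.2599-5 = 2.2599; w = 7.2599 - 0.1·(2.2599) = 7.03391

7.03391


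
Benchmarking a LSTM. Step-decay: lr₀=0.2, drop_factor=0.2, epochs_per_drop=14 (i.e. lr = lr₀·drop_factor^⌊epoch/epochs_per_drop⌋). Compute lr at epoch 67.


n_drops = ⌊67/14⌋ = 4
lr = 0.2·0.2^4 = 0.2·0.0016 = 0.00032

0.00032


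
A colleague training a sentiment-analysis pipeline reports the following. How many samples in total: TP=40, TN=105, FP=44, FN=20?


Total = TP + TN + FP + FN
= 40 + 105 + 44 + 20
= 209
(Predicted positive: 84, predicted negative: 125)

209


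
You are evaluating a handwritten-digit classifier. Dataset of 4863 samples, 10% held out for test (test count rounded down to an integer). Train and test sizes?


Test = ⌊4863·10/100⌋ = 486
Train = 4863 - 486 = 4377

Train: 4377, Test: 486


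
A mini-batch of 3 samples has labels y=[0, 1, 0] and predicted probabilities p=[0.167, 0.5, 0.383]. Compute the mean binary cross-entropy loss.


L[0] = -ln(1-0.167) = -ln(0.833) = 0.1827
L[1] = -ln(0.5) = 0.6931
L[2] = -ln(1-0.383) = -ln(0.617) = 0.4829
mean = (0.1827 + 0.6931 + 0.4829)/3 = 0.4529

0.4529


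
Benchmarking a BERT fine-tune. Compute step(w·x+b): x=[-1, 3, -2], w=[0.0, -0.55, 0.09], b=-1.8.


z = (-1)·(0.0) + (3)·(-0.55) + (-2)·(0.09) - 1.8
  = -3.63
step(z) = 0 (z<0)

0


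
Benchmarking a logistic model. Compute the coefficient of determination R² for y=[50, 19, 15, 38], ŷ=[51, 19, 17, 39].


ȳ = 30.5
SS_res = Σ(y-ŷ)² = 6
SS_tot = Σ(y-ȳ)² = 809
R² = 1 - SS_res/SS_tot = 1 - 0.0074 = 0.9926

0.9926


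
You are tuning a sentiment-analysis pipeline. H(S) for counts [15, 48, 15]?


Probabilities: [15/78, 48/78, 15/78] ≈ [0.1923, 0.6154, 0.1923]
H = -((15/78)·log₂(15/78) + (48/78)·log₂(48/78) + (15/78)·log₂(15/78))
  = 1.3459 bits

1.3459 bits


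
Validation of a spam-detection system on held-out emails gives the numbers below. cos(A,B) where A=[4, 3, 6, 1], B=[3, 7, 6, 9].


A·B = 4·3 + 3·7 + 6·6 + 1·9 = 78
‖A‖ = √62 = 7.874, ‖B‖ = √175 = 13.2288
cos = 78/(√62·√175) = 78/√10850 = 0.7488

0.7488


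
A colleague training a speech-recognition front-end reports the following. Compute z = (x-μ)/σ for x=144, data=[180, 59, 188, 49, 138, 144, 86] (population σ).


μ = 120.5714, σ = 52.1532
z = (144 - 120.5714)/52.1532 = 0.4492

0.4492


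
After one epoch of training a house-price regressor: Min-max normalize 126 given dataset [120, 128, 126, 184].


min=120, max=184
(126-120)/(184-120) = 6/64 = 0.0938

0.0938


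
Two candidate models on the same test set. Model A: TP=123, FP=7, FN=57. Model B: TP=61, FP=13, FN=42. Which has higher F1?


Model A: P=123/130=0.9462, R=123/180=0.6833, F1=2PR/(P+R)=2TP/(2TP+FP+FN)=246/310=0.7935
Model B: P=61/74=0.8243, R=61/103=0.5922, F1=2PR/(P+R)=2TP/(2TP+FP+FN)=122/177=0.6893
0.7935 > 0.6893 → Model A

Model A


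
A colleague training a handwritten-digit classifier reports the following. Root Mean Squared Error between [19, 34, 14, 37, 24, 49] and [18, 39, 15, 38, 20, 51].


MSE = 48/6 = 8
RMSE = √(48/6) = 2.8284

2.8284


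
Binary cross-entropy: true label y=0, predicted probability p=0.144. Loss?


BCE = -[y·ln(p) + (1-y)·ln(1-p)]
= -0 - 1·ln(1-0.144)
= -ln(0.856) = 0.1555

0.1555


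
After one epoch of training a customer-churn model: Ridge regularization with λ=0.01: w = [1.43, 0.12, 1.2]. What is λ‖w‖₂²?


‖w‖₂² = (1.43)² + (0.12)² + (1.2)²
     = 2.0449 + 0.0144 + 1.44
     = 3.4993
λ·‖w‖₂² = 0.01·3.4993 = 0.034993

0.034993


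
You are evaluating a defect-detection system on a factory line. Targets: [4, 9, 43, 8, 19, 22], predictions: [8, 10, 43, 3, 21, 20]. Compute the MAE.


Absolute errors: |4-8|=4, |9-10|=1, |43-43|=0, |8-3|=5, |19-21|=2, |22-20|=2
Sum = 14
MAE = 14/6 = 7/3

7/3


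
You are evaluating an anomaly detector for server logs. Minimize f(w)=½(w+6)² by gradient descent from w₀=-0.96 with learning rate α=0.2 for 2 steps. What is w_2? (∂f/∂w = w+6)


step 1: grad = -0.96+6 = 5.04; w = -0.96 - 0.2·(5.04) = -1.968
step 2: grad = -1.968+6 = 4.032; w = -1.968 - 0.2·(4.032) = -2.7744

-2.7744


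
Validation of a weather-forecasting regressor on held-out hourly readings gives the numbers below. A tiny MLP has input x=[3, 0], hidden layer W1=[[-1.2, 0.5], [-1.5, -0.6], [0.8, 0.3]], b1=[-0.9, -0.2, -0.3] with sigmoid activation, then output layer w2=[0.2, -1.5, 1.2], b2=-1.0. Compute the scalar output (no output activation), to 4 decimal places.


z1[0] = (-1.2)·(3) + (0.5)·(0) - 0.9 = -4.5
z1[1] = (-1.5)·(3) + (-0.6)·(0) - 0.2 = -4.7
z1[2] = (0.8)·(3) + (0.3)·(0) - 0.3 = 2.1
h = sigmoid(z1) = [0.011, 0.009, 0.8909]
output = (0.2)·(0.011) + (-1.5)·(0.009) + (1.2)·(0.8909) - 1.0 = 0.0578

0.0578


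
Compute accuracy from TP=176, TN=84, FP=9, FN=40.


Accuracy = (TP+TN)/(TP+TN+FP+FN)
= (176+84)/(309)
= 260/309 = 84.14%

84.14%


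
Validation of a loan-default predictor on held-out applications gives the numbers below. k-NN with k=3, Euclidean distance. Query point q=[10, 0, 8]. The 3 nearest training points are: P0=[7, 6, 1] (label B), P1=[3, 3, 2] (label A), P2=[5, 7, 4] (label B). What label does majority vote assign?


d(q,P0) = 9.6954  (label B)
d(q,P1) = 9.6954  (label A)
d(q,P2) = 9.4868  (label B)
Votes: A=1, B=2
Majority → B

B


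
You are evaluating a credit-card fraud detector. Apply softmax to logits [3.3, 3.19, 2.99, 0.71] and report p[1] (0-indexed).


Exponentials: e^3.3=27.1126, e^3.19=24.2884, e^2.99=19.8857, e^0.71=2.034
Sum = 73.3207
Softmax = [0.3698, 0.3313, 0.2712, 0.0277]
p[1] = 24.2884/73.3207 = 0.3313

0.3313


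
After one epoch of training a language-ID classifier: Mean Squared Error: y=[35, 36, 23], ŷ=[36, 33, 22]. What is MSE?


Squared errors: (35-36)²=1, (36-33)²=9, (23-22)²=1
Sum = 11
MSE = 11/3 = 11/3

11/3


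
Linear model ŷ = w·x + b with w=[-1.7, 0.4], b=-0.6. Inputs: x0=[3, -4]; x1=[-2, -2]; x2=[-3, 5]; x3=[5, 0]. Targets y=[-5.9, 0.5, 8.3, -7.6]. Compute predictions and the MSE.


ŷ0 = (-1.7)·(3) + (0.4)·(-4) - 0.6 = -7.3
ŷ1 = (-1.7)·(-2) + (0.4)·(-2) - 0.6 = 2.0
ŷ2 = (-1.7)·(-3) + (0.4)·(5) - 0.6 = 6.5
ŷ3 = (-1.7)·(5) + (0.4)·(0) - 0.6 = -9.1
errors² = [1.96, 2.25, 3.24, 2.25]
MSE = 9.7000/4 = 2.425

2.425


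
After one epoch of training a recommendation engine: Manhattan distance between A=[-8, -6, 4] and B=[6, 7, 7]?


d = |-8-6| + |-6-7| + |4-7|
  = 14 + 13 + 3
  = 30

30


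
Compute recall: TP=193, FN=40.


Recall = TP/(TP+FN)
= 193/(193+40)
= 193/233 = 82.83%

82.83%


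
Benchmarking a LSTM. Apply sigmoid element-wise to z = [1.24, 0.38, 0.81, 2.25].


σ(1.24) = 1/(1+e^-1.24) = 0.7756
σ(0.38) = 1/(1+e^-0.38) = 0.5939
σ(0.81) = 1/(1+e^-0.81) = 0.6921
σ(2.25) = 1/(1+e^-2.25) = 0.9047
result = [0.7756, 0.5939, 0.6921, 0.9047]

[0.7756, 0.5939, 0.6921, 0.9047]


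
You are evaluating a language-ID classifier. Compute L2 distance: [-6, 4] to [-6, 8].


d = √((-6+ 6)² + (4-8)²)
  = √(0 + 16)
  = √16 = 4.0

4.0


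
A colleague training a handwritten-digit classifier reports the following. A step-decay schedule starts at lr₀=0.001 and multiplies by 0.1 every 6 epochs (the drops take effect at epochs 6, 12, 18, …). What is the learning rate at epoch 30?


n_drops = ⌊30/6⌋ = 5
lr = 0.001·0.1^5 = 0.001·0.00001 = 0.00000001

0.00000001


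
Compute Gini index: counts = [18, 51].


Probabilities: [18/69, 51/69] ≈ [0.2609, 0.7391]
Σpᵢ² = (324 + 2601)/69² = 2925/4761
Gini = 1 - Σpᵢ² = 1 - 2925/4761 = 0.3856

0.3856


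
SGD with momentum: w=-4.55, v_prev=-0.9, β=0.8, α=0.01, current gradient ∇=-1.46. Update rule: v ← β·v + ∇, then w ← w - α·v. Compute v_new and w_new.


v_new = 0.8·-0.9 - 1.46 = -0.72 - 1.46 = -2.18
w_new = -4.55 - 0.01·-2.18 = -4.55 + 0.0218 = -4.5282

v_new=-2.18, w_new=-4.5282


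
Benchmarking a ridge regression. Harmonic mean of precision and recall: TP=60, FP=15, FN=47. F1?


Precision = 60/75 = 0.8
Recall = 60/107 = 0.5607
F1 = 2·P·R/(P+R) = 2·TP/(2·TP+FP+FN) = 120/(120+15+47) = 120/182 = 0.6593

0.6593


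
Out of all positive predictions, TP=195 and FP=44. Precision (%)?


Precision = TP/(TP+FP)
= 195/(195+44)
= 195/239 = 81.59%

81.59%


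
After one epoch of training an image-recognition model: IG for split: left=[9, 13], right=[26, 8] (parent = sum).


Parent = [35, 21], H_parent = 0.9544
H_left = 0.976 (n=22), H_right = 0.7871 (n=34)
H_children = (22/56)·0.976 + (34/56)·0.7871 = 0.8613
IG = 0.9544 - 0.8613 = 0.0931

0.0931


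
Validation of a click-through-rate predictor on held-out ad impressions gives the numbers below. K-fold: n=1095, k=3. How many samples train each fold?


Fold size = 1095/3 = 365
Training per fold = 1095 - 365 = 730

730


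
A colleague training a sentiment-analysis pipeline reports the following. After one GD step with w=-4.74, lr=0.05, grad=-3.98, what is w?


w_new = w - α·∇
= -4.74 - 0.05·-3.98
= -4.74 + 0.199
= -4.541

-4.541


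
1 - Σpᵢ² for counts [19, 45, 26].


Probabilities: [19/90, 45/90, 26/90] ≈ [0.2111, 0.5, 0.2889]
Σpᵢ² = (361 + 2025 + 676)/90² = 3062/8100
Gini = 1 - Σpᵢ² = 1 - 3062/8100 = 0.622

0.622


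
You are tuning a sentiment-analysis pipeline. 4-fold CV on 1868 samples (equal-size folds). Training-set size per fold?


Fold size = 1868/4 = 467
Training per fold = 1868 - 467 = 1401

1401


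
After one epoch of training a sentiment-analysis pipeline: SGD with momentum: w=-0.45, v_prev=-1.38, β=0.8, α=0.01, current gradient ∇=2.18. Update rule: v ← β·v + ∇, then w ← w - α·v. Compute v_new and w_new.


v_new = 0.8·-1.38 + 2.18 = -1.104 + 2.18 = 1.076
w_new = -0.45 - 0.01·1.076 = -0.45 - 0.01076 = -0.46076

v_new=1.076, w_new=-0.46076


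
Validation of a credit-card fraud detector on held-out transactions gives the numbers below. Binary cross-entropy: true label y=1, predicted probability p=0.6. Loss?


BCE = -[y·ln(p) + (1-y)·ln(1-p)]
= -1·ln(0.6) - 0
= -ln(0.6) = 0.5108

0.5108
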